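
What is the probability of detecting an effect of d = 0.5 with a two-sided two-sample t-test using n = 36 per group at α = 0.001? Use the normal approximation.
Power ≈ 0.12

Power calculation (two-sample t-test, normal approximation):
z_β = d · √(n/2) - z_{α/2}
z_β = 0.5 · √(36/2) - 3.291
z_β = 0.5 · 4.243 - 3.291
z_β = -1.169

Power = Φ(z_β) = Φ(-1.169) ≈ 0.121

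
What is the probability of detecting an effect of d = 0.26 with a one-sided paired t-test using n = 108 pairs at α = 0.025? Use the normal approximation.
Power ≈ 0.77

Power calculation (paired t-test, normal approximation):
z_β = d · √n - z_α
z_β = 0.26 · √108 - 1.960
z_β = 0.26 · 10.392 - 1.960
z_β = 0.742

Power = Φ(z_β) = Φ(0.742) ≈ 0.771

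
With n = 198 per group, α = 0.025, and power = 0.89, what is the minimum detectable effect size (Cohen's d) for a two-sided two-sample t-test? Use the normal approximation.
d ≈ 0.35

Minimum detectable effect (two-sample t-test, normal approximation):
d = (z_{α/2} + z_β) / √(n/2)
d = (2.241 + 1.227) / √(198/2)
d = 3.468 / 9.950
d ≈ 0.35

By Cohen's convention (0.2 small / 0.5 medium / 0.8 large): small effect.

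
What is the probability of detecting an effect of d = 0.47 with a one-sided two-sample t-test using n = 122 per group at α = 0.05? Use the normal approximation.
Power ≈ 0.98

Power calculation (two-sample t-test, normal approximation):
z_β = d · √(n/2) - z_α
z_β = 0.47 · √(122/2) - 1.645
z_β = 0.47 · 7.810 - 1.645
z_β = 2.026

Power = Φ(z_β) = Φ(2.026) ≈ 0.979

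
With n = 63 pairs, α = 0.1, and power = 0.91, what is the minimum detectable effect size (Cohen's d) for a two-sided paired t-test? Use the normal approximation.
d ≈ 0.38

Minimum detectable effect (paired t-test, normal approximation):
d = (z_{α/2} + z_β) / √n
d = (1.645 + 1.341) / √63
d = 2.986 / 7.937
d ≈ 0.38

By Cohen's convention (0.2 small / 0.5 medium / 0.8 large): small effect.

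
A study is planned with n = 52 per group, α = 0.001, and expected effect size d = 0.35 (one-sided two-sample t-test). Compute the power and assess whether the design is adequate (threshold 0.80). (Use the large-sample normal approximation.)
Power ≈ 0.10; the study is underpowered (power < 0.80)

Power calculation (two-sample t-test, normal approximation):
z_β = d · √(n/2) - z_α
z_β = 0.35 · √(52/2) - 3.090
z_β = 0.35 · 5.099 - 3.090
z_β = -1.306

Power = Φ(z_β) = Φ(-1.306) ≈ 0.096

Effect size d = 0.35 is small by Cohen's convention (0.2/0.5/0.8).

Threshold: power ≥ 0.80 is conventionally adequate.
Power ≈ 0.10 → the study is underpowered (power < 0.80).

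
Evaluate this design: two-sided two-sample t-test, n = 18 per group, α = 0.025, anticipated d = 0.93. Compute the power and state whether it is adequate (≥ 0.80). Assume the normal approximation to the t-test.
Power ≈ 0.71; the study is underpowered (power < 0.80)

Power calculation (two-sample t-test, normal approximation):
z_β = d · √(n/2) - z_{α/2}
z_β = 0.93 · √(18/2) - 2.241
z_β = 0.93 · 3.000 - 2.241
z_β = 0.549

Power = Φ(z_β) = Φ(0.549) ≈ 0.708

Effect size d = 0.93 is large by Cohen's convention (0.2/0.5/0.8).

Threshold: power ≥ 0.80 is conventionally adequate.
Power ≈ 0.71 → the study is underpowered (power < 0.80).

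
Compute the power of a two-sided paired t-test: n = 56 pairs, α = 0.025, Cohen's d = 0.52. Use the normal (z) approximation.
Power ≈ 0.95

Power calculation (paired t-test, normal approximation):
z_β = d · √n - z_{α/2}
z_β = 0.52 · √56 - 2.241
z_β = 0.52 · 7.483 - 2.241
z_β = 1.650

Power = Φ(z_β) = Φ(1.650) ≈ 0.951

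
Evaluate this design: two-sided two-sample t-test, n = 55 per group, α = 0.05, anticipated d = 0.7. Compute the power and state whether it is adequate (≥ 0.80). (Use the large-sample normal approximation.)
Power ≈ 0.96; the study is adequately powered (power ≥ 0.80)

Power calculation (two-sample t-test, normal approximation):
z_β = d · √(n/2) - z_{α/2}
z_β = 0.7 · √(55/2) - 1.960
z_β = 0.7 · 5.244 - 1.960
z_β = 1.711

Power = Φ(z_β) = Φ(1.711) ≈ 0.956

Effect size d = 0.7 is medium by Cohen's convention (0.2/0.5/0.8).

Threshold: power ≥ 0.80 is conventionally adequate.
Power ≈ 0.96 → the study is adequately powered (power ≥ 0.80).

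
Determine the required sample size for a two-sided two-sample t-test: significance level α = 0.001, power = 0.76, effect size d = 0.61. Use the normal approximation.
n = 86 per group

Sample size formula (two-sample t-test, normal approximation):
n = 2 · ((z_{α/2} + z_β) / d)²

z_{α/2} = 3.291 (for α = 0.001, two-sided)
z_β = 0.706 (for power = 0.76)
d = 0.61

n = 2 · ((3.291 + 0.706) / 0.61)²
n = 2 · (6.552)²
n ≈ 85.86
Round up to the next whole number: n = 86 per group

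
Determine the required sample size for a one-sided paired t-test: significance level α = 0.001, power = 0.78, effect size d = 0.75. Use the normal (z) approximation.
n = 27 pairs

Sample size formula (paired t-test, normal approximation):
n = ((z_α + z_β) / d)²

z_α = 3.090 (for α = 0.001, one-sided)
z_β = 0.772 (for power = 0.78)
d = 0.75

n = ((3.090 + 0.772) / 0.75)²
n = (5.149)²
n ≈ 26.51
Round up to the next whole number: n = 27 pairs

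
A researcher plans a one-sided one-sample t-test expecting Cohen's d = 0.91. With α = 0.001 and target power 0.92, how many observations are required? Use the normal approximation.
n = 25

Sample size formula (one-sample t-test, normal approximation):
n = ((z_α + z_β) / d)²

z_α = 3.090 (for α = 0.001, one-sided)
z_β = 1.405 (for power = 0.92)
d = 0.91

n = ((3.090 + 1.405) / 0.91)²
n = (4.940)²
n ≈ 24.40
Round up to the next whole number: n = 25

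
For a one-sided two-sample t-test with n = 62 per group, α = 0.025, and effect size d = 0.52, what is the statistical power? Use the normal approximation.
Power ≈ 0.83

Power calculation (two-sample t-test, normal approximation):
z_β = d · √(n/2) - z_α
z_β = 0.52 · √(62/2) - 1.960
z_β = 0.52 · 5.568 - 1.960
z_β = 0.935

Power = Φ(z_β) = Φ(0.935) ≈ 0.825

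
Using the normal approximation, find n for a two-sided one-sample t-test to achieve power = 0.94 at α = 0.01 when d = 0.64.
n = 42

Sample size formula (one-sample t-test, normal approximation):
n = ((z_{α/2} + z_β) / d)²

z_{α/2} = 2.576 (for α = 0.01, two-sided)
z_β = 1.555 (for power = 0.94)
d = 0.64

n = ((2.576 + 1.555) / 0.64)²
n = (6.455)²
n ≈ 41.67
Round up to the next whole number: n = 42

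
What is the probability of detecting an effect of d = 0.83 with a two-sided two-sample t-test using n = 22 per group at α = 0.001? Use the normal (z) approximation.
Power ≈ 0.30

Power calculation (two-sample t-test, normal approximation):
z_β = d · √(n/2) - z_{α/2}
z_β = 0.83 · √(22/2) - 3.291
z_β = 0.83 · 3.317 - 3.291
z_β = -0.538

Power = Φ(z_β) = Φ(-0.538) ≈ 0.295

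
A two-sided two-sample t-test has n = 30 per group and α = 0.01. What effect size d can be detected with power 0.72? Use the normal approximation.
d ≈ 0.82

Minimum detectable effect (two-sample t-test, normal approximation):
d = (z_{α/2} + z_β) / √(n/2)
d = (2.576 + 0.583) / √(30/2)
d = 3.159 / 3.873
d ≈ 0.82

By Cohen's convention (0.2 small / 0.5 medium / 0.8 large): large effect.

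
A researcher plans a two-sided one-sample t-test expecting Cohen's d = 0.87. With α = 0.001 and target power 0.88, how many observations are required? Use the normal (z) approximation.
n = 27

Sample size formula (one-sample t-test, normal approximation):
n = ((z_{α/2} + z_β) / d)²

z_{α/2} = 3.291 (for α = 0.001, two-sided)
z_β = 1.175 (for power = 0.88)
d = 0.87

n = ((3.291 + 1.175) / 0.87)²
n = (5.133)²
n ≈ 26.35
Round up to the next whole number: n = 27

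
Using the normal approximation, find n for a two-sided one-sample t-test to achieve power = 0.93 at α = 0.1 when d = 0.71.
n = 20

Sample size formula (one-sample t-test, normal approximation):
n = ((z_{α/2} + z_β) / d)²

z_{α/2} = 1.645 (for α = 0.1, two-sided)
z_β = 1.476 (for power = 0.93)
d = 0.71

n = ((1.645 + 1.476) / 0.71)²
n = (4.396)²
n ≈ 19.32
Round up to the next whole number: n = 20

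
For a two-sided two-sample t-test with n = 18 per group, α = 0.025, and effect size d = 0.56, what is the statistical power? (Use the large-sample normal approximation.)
Power ≈ 0.29

Power calculation (two-sample t-test, normal approximation):
z_β = d · √(n/2) - z_{α/2}
z_β = 0.56 · √(18/2) - 2.241
z_β = 0.56 · 3.000 - 2.241
z_β = -0.561

Power = Φ(z_β) = Φ(-0.561) ≈ 0.287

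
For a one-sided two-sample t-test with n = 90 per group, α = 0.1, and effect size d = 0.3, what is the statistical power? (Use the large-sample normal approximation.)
Power ≈ 0.77

Power calculation (two-sample t-test, normal approximation):
z_β = d · √(n/2) - z_α
z_β = 0.3 · √(90/2) - 1.282
z_β = 0.3 · 6.708 - 1.282
z_β = 0.731

Power = Φ(z_β) = Φ(0.731) ≈ 0.768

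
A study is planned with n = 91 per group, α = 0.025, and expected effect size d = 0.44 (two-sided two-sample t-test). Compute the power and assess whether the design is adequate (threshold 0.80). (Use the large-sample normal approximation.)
Power ≈ 0.77; the study is underpowered (power < 0.80)

Power calculation (two-sample t-test, normal approximation):
z_β = d · √(n/2) - z_{α/2}
z_β = 0.44 · √(91/2) - 2.241
z_β = 0.44 · 6.745 - 2.241
z_β = 0.727

Power = Φ(z_β) = Φ(0.727) ≈ 0.766

Effect size d = 0.44 is small by Cohen's convention (0.2/0.5/0.8).

Threshold: power ≥ 0.80 is conventionally adequate.
Power ≈ 0.77 → the study is underpowered (power < 0.80).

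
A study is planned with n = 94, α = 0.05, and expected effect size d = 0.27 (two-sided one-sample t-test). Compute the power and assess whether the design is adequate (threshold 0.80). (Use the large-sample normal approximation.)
Power ≈ 0.74; the study is underpowered (power < 0.80)

Power calculation (one-sample t-test, normal approximation):
z_β = d · √n - z_{α/2}
z_β = 0.27 · √94 - 1.960
z_β = 0.27 · 9.695 - 1.960
z_β = 0.658

Power = Φ(z_β) = Φ(0.658) ≈ 0.745

Effect size d = 0.27 is small by Cohen's convention (0.2/0.5/0.8).

Threshold: power ≥ 0.80 is conventionally adequate.
Power ≈ 0.74 → the study is underpowered (power < 0.80).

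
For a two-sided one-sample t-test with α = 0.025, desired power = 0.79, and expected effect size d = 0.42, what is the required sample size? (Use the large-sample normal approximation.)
n = 53

Sample size formula (one-sample t-test, normal approximation):
n = ((z_{α/2} + z_β) / d)²

z_{α/2} = 2.241 (for α = 0.025, two-sided)
z_β = 0.806 (for power = 0.79)
d = 0.42

n = ((2.241 + 0.806) / 0.42)²
n = (7.255)²
n ≈ 52.64
Round up to the next whole number: n = 53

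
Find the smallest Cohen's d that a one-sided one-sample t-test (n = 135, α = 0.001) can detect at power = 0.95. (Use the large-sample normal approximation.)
d ≈ 0.41

Minimum detectable effect (one-sample t-test, normal approximation):
d = (z_α + z_β) / √n
d = (3.090 + 1.645) / √135
d = 4.735 / 11.619
d ≈ 0.41

By Cohen's convention (0.2 small / 0.5 medium / 0.8 large): small effect.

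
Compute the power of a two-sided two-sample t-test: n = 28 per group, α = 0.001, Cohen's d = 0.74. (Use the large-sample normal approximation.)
Power ≈ 0.30

Power calculation (two-sample t-test, normal approximation):
z_β = d · √(n/2) - z_{α/2}
z_β = 0.74 · √(28/2) - 3.291
z_β = 0.74 · 3.742 - 3.291
z_β = -0.522

Power = Φ(z_β) = Φ(-0.522) ≈ 0.301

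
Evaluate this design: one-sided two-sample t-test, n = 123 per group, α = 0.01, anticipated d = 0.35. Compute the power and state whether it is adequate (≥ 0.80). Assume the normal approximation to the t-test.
Power ≈ 0.66; the study is underpowered (power < 0.80)

Power calculation (two-sample t-test, normal approximation):
z_β = d · √(n/2) - z_α
z_β = 0.35 · √(123/2) - 2.326
z_β = 0.35 · 7.842 - 2.326
z_β = 0.418

Power = Φ(z_β) = Φ(0.418) ≈ 0.662

Effect size d = 0.35 is small by Cohen's convention (0.2/0.5/0.8).

Threshold: power ≥ 0.80 is conventionally adequate.
Power ≈ 0.66 → the study is underpowered (power < 0.80).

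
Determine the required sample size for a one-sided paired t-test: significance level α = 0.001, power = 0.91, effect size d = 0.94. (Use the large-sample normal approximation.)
n = 23 pairs

Sample size formula (paired t-test, normal approximation):
n = ((z_α + z_β) / d)²

z_α = 3.090 (for α = 0.001, one-sided)
z_β = 1.341 (for power = 0.91)
d = 0.94

n = ((3.090 + 1.341) / 0.94)²
n = (4.714)²
n ≈ 22.22
Round up to the next whole number: n = 23 pairs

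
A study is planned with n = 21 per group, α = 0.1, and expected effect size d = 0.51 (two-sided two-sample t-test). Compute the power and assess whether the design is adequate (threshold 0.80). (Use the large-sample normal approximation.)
Power ≈ 0.50; the study is underpowered (power < 0.80)

Power calculation (two-sample t-test, normal approximation):
z_β = d · √(n/2) - z_{α/2}
z_β = 0.51 · √(21/2) - 1.645
z_β = 0.51 · 3.240 - 1.645
z_β = 0.008

Power = Φ(z_β) = Φ(0.008) ≈ 0.503

Effect size d = 0.51 is medium by Cohen's convention (0.2/0.5/0.8).

Threshold: power ≥ 0.80 is conventionally adequate.
Power ≈ 0.50 → the study is underpowered (power < 0.80).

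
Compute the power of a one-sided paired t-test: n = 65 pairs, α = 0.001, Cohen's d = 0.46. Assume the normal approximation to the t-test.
Power ≈ 0.73

Power calculation (paired t-test, normal approximation):
z_β = d · √n - z_α
z_β = 0.46 · √65 - 3.090
z_β = 0.46 · 8.062 - 3.090
z_β = 0.618

Power = Φ(z_β) = Φ(0.618) ≈ 0.732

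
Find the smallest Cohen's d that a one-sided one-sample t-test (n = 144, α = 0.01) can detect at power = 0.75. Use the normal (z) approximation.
d ≈ 0.25

Minimum detectable effect (one-sample t-test, normal approximation):
d = (z_α + z_β) / √n
d = (2.326 + 0.674) / √144
d = 3.001 / 12.000
d ≈ 0.25

By Cohen's convention (0.2 small / 0.5 medium / 0.8 large): small effect.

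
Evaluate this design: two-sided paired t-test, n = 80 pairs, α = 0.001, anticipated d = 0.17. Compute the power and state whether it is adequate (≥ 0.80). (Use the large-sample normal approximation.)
Power ≈ 0.04; the study is underpowered (power < 0.80)

Power calculation (paired t-test, normal approximation):
z_β = d · √n - z_{α/2}
z_β = 0.17 · √80 - 3.291
z_β = 0.17 · 8.944 - 3.291
z_β = -1.770

Power = Φ(z_β) = Φ(-1.770) ≈ 0.038

Effect size d = 0.17 is very small by Cohen's convention (0.2/0.5/0.8).

Threshold: power ≥ 0.80 is conventionally adequate.
Power ≈ 0.04 → the study is underpowered (power < 0.80).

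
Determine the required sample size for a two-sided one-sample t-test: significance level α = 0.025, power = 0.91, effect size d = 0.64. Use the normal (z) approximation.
n = 32

Sample size formula (one-sample t-test, normal approximation):
n = ((z_{α/2} + z_β) / d)²

z_{α/2} = 2.241 (for α = 0.025, two-sided)
z_β = 1.341 (for power = 0.91)
d = 0.64

n = ((2.241 + 1.341) / 0.64)²
n = (5.597)²
n ≈ 31.33
Round up to the next whole number: n = 32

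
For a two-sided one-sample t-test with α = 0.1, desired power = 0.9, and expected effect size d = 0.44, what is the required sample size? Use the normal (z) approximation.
n = 45

Sample size formula (one-sample t-test, normal approximation):
n = ((z_{α/2} + z_β) / d)²

z_{α/2} = 1.645 (for α = 0.1, two-sided)
z_β = 1.282 (for power = 0.9)
d = 0.44

n = ((1.645 + 1.282) / 0.44)²
n = (6.652)²
n ≈ 44.25
Round up to the next whole number: n = 45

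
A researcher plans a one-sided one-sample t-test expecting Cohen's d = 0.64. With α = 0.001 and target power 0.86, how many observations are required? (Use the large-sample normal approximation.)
n = 43

Sample size formula (one-sample t-test, normal approximation):
n = ((z_α + z_β) / d)²

z_α = 3.090 (for α = 0.001, one-sided)
z_β = 1.080 (for power = 0.86)
d = 0.64

n = ((3.090 + 1.080) / 0.64)²
n = (6.516)²
n ≈ 42.46
Round up to the next whole number: n = 43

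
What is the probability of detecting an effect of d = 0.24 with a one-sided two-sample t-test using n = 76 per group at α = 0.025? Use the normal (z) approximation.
Power ≈ 0.32

Power calculation (two-sample t-test, normal approximation):
z_β = d · √(n/2) - z_α
z_β = 0.24 · √(76/2) - 1.960
z_β = 0.24 · 6.164 - 1.960
z_β = -0.481

Power = Φ(z_β) = Φ(-0.481) ≈ 0.315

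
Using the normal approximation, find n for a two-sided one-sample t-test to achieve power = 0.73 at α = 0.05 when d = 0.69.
n = 14

Sample size formula (one-sample t-test, normal approximation):
n = ((z_{α/2} + z_β) / d)²

z_{α/2} = 1.960 (for α = 0.05, two-sided)
z_β = 0.613 (for power = 0.73)
d = 0.69

n = ((1.960 + 0.613) / 0.69)²
n = (3.729)²
n ≈ 13.91
Round up to the next whole number: n = 14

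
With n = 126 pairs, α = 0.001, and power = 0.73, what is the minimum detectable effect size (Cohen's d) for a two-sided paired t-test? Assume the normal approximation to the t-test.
d ≈ 0.35

Minimum detectable effect (paired t-test, normal approximation):
d = (z_{α/2} + z_β) / √n
d = (3.291 + 0.613) / √126
d = 3.903 / 11.225
d ≈ 0.35

By Cohen's convention (0.2 small / 0.5 medium / 0.8 large): small effect.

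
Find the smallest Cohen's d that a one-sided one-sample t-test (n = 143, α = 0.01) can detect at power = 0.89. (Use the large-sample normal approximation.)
d ≈ 0.30

Minimum detectable effect (one-sample t-test, normal approximation):
d = (z_α + z_β) / √n
d = (2.326 + 1.227) / √143
d = 3.553 / 11.958
d ≈ 0.30

By Cohen's convention (0.2 small / 0.5 medium / 0.8 large): small effect.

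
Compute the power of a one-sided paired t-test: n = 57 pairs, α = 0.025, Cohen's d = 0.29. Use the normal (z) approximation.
Power ≈ 0.59

Power calculation (paired t-test, normal approximation):
z_β = d · √n - z_α
z_β = 0.29 · √57 - 1.960
z_β = 0.29 · 7.550 - 1.960
z_β = 0.229

Power = Φ(z_β) = Φ(0.229) ≈ 0.591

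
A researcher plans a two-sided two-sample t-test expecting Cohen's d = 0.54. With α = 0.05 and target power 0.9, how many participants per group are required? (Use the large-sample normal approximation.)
n = 73 per group

Sample size formula (two-sample t-test, normal approximation):
n = 2 · ((z_{α/2} + z_β) / d)²

z_{α/2} = 1.960 (for α = 0.05, two-sided)
z_β = 1.282 (for power = 0.9)
d = 0.54

n = 2 · ((1.960 + 1.282) / 0.54)²
n = 2 · (6.004)²
n ≈ 72.10
Round up to the next whole number: n = 73 per group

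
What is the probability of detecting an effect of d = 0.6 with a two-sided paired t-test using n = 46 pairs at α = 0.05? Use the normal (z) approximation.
Power ≈ 0.98

Power calculation (paired t-test, normal approximation):
z_β = d · √n - z_{α/2}
z_β = 0.6 · √46 - 1.960
z_β = 0.6 · 6.782 - 1.960
z_β = 2.109

Power = Φ(z_β) = Φ(2.109) ≈ 0.983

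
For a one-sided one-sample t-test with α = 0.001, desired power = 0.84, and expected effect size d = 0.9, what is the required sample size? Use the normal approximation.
n = 21

Sample size formula (one-sample t-test, normal approximation):
n = ((z_α + z_β) / d)²

z_α = 3.090 (for α = 0.001, one-sided)
z_β = 0.994 (for power = 0.84)
d = 0.9

n = ((3.090 + 0.994) / 0.9)²
n = (4.538)²
n ≈ 20.59
Round up to the next whole number: n = 21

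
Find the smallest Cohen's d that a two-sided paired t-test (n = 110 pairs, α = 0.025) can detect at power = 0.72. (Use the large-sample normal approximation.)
d ≈ 0.27

Minimum detectable effect (paired t-test, normal approximation):
d = (z_{α/2} + z_β) / √n
d = (2.241 + 0.583) / √110
d = 2.824 / 10.488
d ≈ 0.27

By Cohen's convention (0.2 small / 0.5 medium / 0.8 large): small effect.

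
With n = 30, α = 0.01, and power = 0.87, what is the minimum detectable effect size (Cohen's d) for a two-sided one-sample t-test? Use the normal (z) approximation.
d ≈ 0.68

Minimum detectable effect (one-sample t-test, normal approximation):
d = (z_{α/2} + z_β) / √n
d = (2.576 + 1.126) / √30
d = 3.702 / 5.477
d ≈ 0.68

By Cohen's convention (0.2 small / 0.5 medium / 0.8 large): medium effect.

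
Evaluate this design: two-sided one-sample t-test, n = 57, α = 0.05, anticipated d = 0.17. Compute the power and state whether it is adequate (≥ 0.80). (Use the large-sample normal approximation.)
Power ≈ 0.25; the study is underpowered (power < 0.80)

Power calculation (one-sample t-test, normal approximation):
z_β = d · √n - z_{α/2}
z_β = 0.17 · √57 - 1.960
z_β = 0.17 · 7.550 - 1.960
z_β = -0.676

Power = Φ(z_β) = Φ(-0.676) ≈ 0.249

Effect size d = 0.17 is very small by Cohen's convention (0.2/0.5/0.8).

Threshold: power ≥ 0.80 is conventionally adequate.
Power ≈ 0.25 → the study is underpowered (power < 0.80).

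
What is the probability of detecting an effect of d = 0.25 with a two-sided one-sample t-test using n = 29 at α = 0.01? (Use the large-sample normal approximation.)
Power ≈ 0.11

Power calculation (one-sample t-test, normal approximation):
z_β = d · √n - z_{α/2}
z_β = 0.25 · √29 - 2.576
z_β = 0.25 · 5.385 - 2.576
z_β = -1.230

Power = Φ(z_β) = Φ(-1.230) ≈ 0.109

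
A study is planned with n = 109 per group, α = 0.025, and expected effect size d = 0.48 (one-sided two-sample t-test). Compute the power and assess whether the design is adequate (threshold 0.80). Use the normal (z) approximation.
Power ≈ 0.94; the study is adequately powered (power ≥ 0.80)

Power calculation (two-sample t-test, normal approximation):
z_β = d · √(n/2) - z_α
z_β = 0.48 · √(109/2) - 1.960
z_β = 0.48 · 7.382 - 1.960
z_β = 1.584

Power = Φ(z_β) = Φ(1.584) ≈ 0.943

Effect size d = 0.48 is small by Cohen's convention (0.2/0.5/0.8).

Threshold: power ≥ 0.80 is conventionally adequate.
Power ≈ 0.94 → the study is adequately powered (power ≥ 0.80).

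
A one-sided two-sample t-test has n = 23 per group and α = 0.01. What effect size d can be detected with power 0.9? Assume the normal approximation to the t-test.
d ≈ 1.06

Minimum detectable effect (two-sample t-test, normal approximation):
d = (z_α + z_β) / √(n/2)
d = (2.326 + 1.282) / √(23/2)
d = 3.608 / 3.391
d ≈ 1.06

By Cohen's convention (0.2 small / 0.5 medium / 0.8 large): large effect.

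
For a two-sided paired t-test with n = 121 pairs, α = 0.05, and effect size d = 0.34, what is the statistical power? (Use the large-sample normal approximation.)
Power ≈ 0.96

Power calculation (paired t-test, normal approximation):
z_β = d · √n - z_{α/2}
z_β = 0.34 · √121 - 1.960
z_β = 0.34 · 11.000 - 1.960
z_β = 1.780

Power = Φ(z_β) = Φ(1.780) ≈ 0.962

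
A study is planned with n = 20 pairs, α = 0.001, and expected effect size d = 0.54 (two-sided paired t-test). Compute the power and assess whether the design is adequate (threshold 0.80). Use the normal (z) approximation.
Power ≈ 0.19; the study is underpowered (power < 0.80)

Power calculation (paired t-test, normal approximation):
z_β = d · √n - z_{α/2}
z_β = 0.54 · √20 - 3.291
z_β = 0.54 · 4.472 - 3.291
z_β = -0.876

Power = Φ(z_β) = Φ(-0.876) ≈ 0.191

Effect size d = 0.54 is medium by Cohen's convention (0.2/0.5/0.8).

Threshold: power ≥ 0.80 is conventionally adequate.
Power ≈ 0.19 → the study is underpowered (power < 0.80).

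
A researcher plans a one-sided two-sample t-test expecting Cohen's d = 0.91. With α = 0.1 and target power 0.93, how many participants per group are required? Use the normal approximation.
n = 19 per group

Sample size formula (two-sample t-test, normal approximation):
n = 2 · ((z_α + z_β) / d)²

z_α = 1.282 (for α = 0.1, one-sided)
z_β = 1.476 (for power = 0.93)
d = 0.91

n = 2 · ((1.282 + 1.476) / 0.91)²
n = 2 · (3.031)²
n ≈ 18.37
Round up to the next whole number: n = 19 per group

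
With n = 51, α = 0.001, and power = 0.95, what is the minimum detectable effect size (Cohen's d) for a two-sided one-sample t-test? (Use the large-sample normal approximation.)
d ≈ 0.69

Minimum detectable effect (one-sample t-test, normal approximation):
d = (z_{α/2} + z_β) / √n
d = (3.291 + 1.645) / √51
d = 4.935 / 7.141
d ≈ 0.69

By Cohen's convention (0.2 small / 0.5 medium / 0.8 large): medium effect.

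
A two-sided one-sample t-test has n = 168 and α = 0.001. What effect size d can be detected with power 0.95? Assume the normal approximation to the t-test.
d ≈ 0.38

Minimum detectable effect (one-sample t-test, normal approximation):
d = (z_{α/2} + z_β) / √n
d = (3.291 + 1.645) / √168
d = 4.935 / 12.961
d ≈ 0.38

By Cohen's convention (0.2 small / 0.5 medium / 0.8 large): small effect.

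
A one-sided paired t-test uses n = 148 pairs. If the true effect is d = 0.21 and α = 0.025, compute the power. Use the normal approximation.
Power ≈ 0.72

Power calculation (paired t-test, normal approximation):
z_β = d · √n - z_α
z_β = 0.21 · √148 - 1.960
z_β = 0.21 · 12.166 - 1.960
z_β = 0.595

Power = Φ(z_β) = Φ(0.595) ≈ 0.724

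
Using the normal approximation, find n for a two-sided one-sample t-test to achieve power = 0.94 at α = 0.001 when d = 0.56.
n = 75

Sample size formula (one-sample t-test, normal approximation):
n = ((z_{α/2} + z_β) / d)²

z_{α/2} = 3.291 (for α = 0.001, two-sided)
z_β = 1.555 (for power = 0.94)
d = 0.56

n = ((3.291 + 1.555) / 0.56)²
n = (8.654)²
n ≈ 74.89
Round up to the next whole number: n = 75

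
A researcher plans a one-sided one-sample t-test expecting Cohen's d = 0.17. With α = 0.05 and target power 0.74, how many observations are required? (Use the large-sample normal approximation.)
n = 182

Sample size formula (one-sample t-test, normal approximation):
n = ((z_α + z_β) / d)²

z_α = 1.645 (for α = 0.05, one-sided)
z_β = 0.643 (for power = 0.74)
d = 0.17

n = ((1.645 + 0.643) / 0.17)²
n = (13.459)²
n ≈ 181.14
Round up to the next whole number: n = 182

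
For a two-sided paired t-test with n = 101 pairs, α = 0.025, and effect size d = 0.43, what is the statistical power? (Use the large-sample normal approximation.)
Power ≈ 0.98

Power calculation (paired t-test, normal approximation):
z_β = d · √n - z_{α/2}
z_β = 0.43 · √101 - 2.241
z_β = 0.43 · 10.050 - 2.241
z_β = 2.080

Power = Φ(z_β) = Φ(2.080) ≈ 0.981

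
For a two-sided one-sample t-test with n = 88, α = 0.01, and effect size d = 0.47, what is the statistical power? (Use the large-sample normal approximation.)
Power ≈ 0.97

Power calculation (one-sample t-test, normal approximation):
z_β = d · √n - z_{α/2}
z_β = 0.47 · √88 - 2.576
z_β = 0.47 · 9.381 - 2.576
z_β = 1.833

Power = Φ(z_β) = Φ(1.833) ≈ 0.967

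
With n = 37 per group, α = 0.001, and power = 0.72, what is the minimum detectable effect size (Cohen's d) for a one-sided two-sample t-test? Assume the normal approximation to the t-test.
d ≈ 0.85

Minimum detectable effect (two-sample t-test, normal approximation):
d = (z_α + z_β) / √(n/2)
d = (3.090 + 0.583) / √(37/2)
d = 3.673 / 4.301
d ≈ 0.85

By Cohen's convention (0.2 small / 0.5 medium / 0.8 large): large effect.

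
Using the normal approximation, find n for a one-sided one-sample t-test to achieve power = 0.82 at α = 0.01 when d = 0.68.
n = 23

Sample size formula (one-sample t-test, normal approximation):
n = ((z_α + z_β) / d)²

z_α = 2.326 (for α = 0.01, one-sided)
z_β = 0.915 (for power = 0.82)
d = 0.68

n = ((2.326 + 0.915) / 0.68)²
n = (4.766)²
n ≈ 22.71
Round up to the next whole number: n = 23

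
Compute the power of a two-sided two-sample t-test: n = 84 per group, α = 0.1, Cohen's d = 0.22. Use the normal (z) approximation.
Power ≈ 0.41

Power calculation (two-sample t-test, normal approximation):
z_β = d · √(n/2) - z_{α/2}
z_β = 0.22 · √(84/2) - 1.645
z_β = 0.22 · 6.481 - 1.645
z_β = -0.219

Power = Φ(z_β) = Φ(-0.219) ≈ 0.413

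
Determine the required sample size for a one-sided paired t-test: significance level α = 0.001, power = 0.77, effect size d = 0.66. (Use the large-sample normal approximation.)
n = 34 pairs

Sample size formula (paired t-test, normal approximation):
n = ((z_α + z_β) / d)²

z_α = 3.090 (for α = 0.001, one-sided)
z_β = 0.739 (for power = 0.77)
d = 0.66

n = ((3.090 + 0.739) / 0.66)²
n = (5.802)²
n ≈ 33.66
Round up to the next whole number: n = 34 pairs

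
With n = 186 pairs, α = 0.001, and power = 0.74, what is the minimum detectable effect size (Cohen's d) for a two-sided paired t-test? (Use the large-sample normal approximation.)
d ≈ 0.29

Minimum detectable effect (paired t-test, normal approximation):
d = (z_{α/2} + z_β) / √n
d = (3.291 + 0.643) / √186
d = 3.934 / 13.638
d ≈ 0.29

By Cohen's convention (0.2 small / 0.5 medium / 0.8 large): small effect.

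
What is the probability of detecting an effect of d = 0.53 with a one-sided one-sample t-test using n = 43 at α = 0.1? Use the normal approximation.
Power ≈ 0.99

Power calculation (one-sample t-test, normal approximation):
z_β = d · √n - z_α
z_β = 0.53 · √43 - 1.282
z_β = 0.53 · 6.557 - 1.282
z_β = 2.194

Power = Φ(z_β) = Φ(2.194) ≈ 0.986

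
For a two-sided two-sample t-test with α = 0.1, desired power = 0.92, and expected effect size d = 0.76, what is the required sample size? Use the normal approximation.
n = 33 per group

Sample size formula (two-sample t-test, normal approximation):
n = 2 · ((z_{α/2} + z_β) / d)²

z_{α/2} = 1.645 (for α = 0.1, two-sided)
z_β = 1.405 (for power = 0.92)
d = 0.76

n = 2 · ((1.645 + 1.405) / 0.76)²
n = 2 · (4.013)²
n ≈ 32.21
Round up to the next whole number: n = 33 per group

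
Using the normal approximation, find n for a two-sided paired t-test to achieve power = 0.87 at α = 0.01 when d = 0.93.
n = 16 pairs

Sample size formula (paired t-test, normal approximation):
n = ((z_{α/2} + z_β) / d)²

z_{α/2} = 2.576 (for α = 0.01, two-sided)
z_β = 1.126 (for power = 0.87)
d = 0.93

n = ((2.576 + 1.126) / 0.93)²
n = (3.981)²
n ≈ 15.85
Round up to the next whole number: n = 16 pairs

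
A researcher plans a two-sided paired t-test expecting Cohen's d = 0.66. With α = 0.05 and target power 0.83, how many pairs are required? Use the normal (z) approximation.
n = 20 pairs

Sample size formula (paired t-test, normal approximation):
n = ((z_{α/2} + z_β) / d)²

z_{α/2} = 1.960 (for α = 0.05, two-sided)
z_β = 0.954 (for power = 0.83)
d = 0.66

n = ((1.960 + 0.954) / 0.66)²
n = (4.415)²
n ≈ 19.49
Round up to the next whole number: n = 20 pairs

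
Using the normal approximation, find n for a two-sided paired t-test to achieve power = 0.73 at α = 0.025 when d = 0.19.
n = 226 pairs

Sample size formula (paired t-test, normal approximation):
n = ((z_{α/2} + z_β) / d)²

z_{α/2} = 2.241 (for α = 0.025, two-sided)
z_β = 0.613 (for power = 0.73)
d = 0.19

n = ((2.241 + 0.613) / 0.19)²
n = (15.021)²
n ≈ 225.63
Round up to the next whole number: n = 226 pairs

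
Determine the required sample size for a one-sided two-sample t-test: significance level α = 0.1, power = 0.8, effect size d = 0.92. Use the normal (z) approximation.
n = 11 per group

Sample size formula (two-sample t-test, normal approximation):
n = 2 · ((z_α + z_β) / d)²

z_α = 1.282 (for α = 0.1, one-sided)
z_β = 0.842 (for power = 0.8)
d = 0.92

n = 2 · ((1.282 + 0.842) / 0.92)²
n = 2 · (2.309)²
n ≈ 10.66
Round up to the next whole number: n = 11 per group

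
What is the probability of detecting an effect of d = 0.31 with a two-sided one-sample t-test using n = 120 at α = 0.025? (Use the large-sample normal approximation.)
Power ≈ 0.88

Power calculation (one-sample t-test, normal approximation):
z_β = d · √n - z_{α/2}
z_β = 0.31 · √120 - 2.241
z_β = 0.31 · 10.954 - 2.241
z_β = 1.154

Power = Φ(z_β) = Φ(1.154) ≈ 0.876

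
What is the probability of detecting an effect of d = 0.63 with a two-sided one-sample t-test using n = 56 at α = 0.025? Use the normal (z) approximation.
Power ≈ 0.99

Power calculation (one-sample t-test, normal approximation):
z_β = d · √n - z_{α/2}
z_β = 0.63 · √56 - 2.241
z_β = 0.63 · 7.483 - 2.241
z_β = 2.473

Power = Φ(z_β) = Φ(2.473) ≈ 0.993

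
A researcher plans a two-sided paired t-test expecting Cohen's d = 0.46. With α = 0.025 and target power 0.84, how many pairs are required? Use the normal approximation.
n = 50 pairs

Sample size formula (paired t-test, normal approximation):
n = ((z_{α/2} + z_β) / d)²

z_{α/2} = 2.241 (for α = 0.025, two-sided)
z_β = 0.994 (for power = 0.84)
d = 0.46

n = ((2.241 + 0.994) / 0.46)²
n = (7.033)²
n ≈ 49.46
Round up to the next whole number: n = 50 pairs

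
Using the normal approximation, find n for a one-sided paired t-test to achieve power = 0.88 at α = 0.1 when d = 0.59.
n = 18 pairs

Sample size formula (paired t-test, normal approximation):
n = ((z_α + z_β) / d)²

z_α = 1.282 (for α = 0.1, one-sided)
z_β = 1.175 (for power = 0.88)
d = 0.59

n = ((1.282 + 1.175) / 0.59)²
n = (4.164)²
n ≈ 17.34
Round up to the next whole number: n = 18 pairs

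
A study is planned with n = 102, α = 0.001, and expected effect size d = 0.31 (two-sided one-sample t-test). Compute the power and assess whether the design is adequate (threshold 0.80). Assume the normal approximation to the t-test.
Power ≈ 0.44; the study is underpowered (power < 0.80)

Power calculation (one-sample t-test, normal approximation):
z_β = d · √n - z_{α/2}
z_β = 0.31 · √102 - 3.291
z_β = 0.31 · 10.100 - 3.291
z_β = -0.160

Power = Φ(z_β) = Φ(-0.160) ≈ 0.437

Effect size d = 0.31 is small by Cohen's convention (0.2/0.5/0.8).

Threshold: power ≥ 0.80 is conventionally adequate.
Power ≈ 0.44 → the study is underpowered (power < 0.80).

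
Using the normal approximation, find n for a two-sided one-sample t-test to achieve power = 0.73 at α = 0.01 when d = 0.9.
n = 13

Sample size formula (one-sample t-test, normal approximation):
n = ((z_{α/2} + z_β) / d)²

z_{α/2} = 2.576 (for α = 0.01, two-sided)
z_β = 0.613 (for power = 0.73)
d = 0.9

n = ((2.576 + 0.613) / 0.9)²
n = (3.543)²
n ≈ 12.55
Round up to the next whole number: n = 13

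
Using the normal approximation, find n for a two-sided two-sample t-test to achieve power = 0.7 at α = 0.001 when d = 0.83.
n = 43 per group

Sample size formula (two-sample t-test, normal approximation):
n = 2 · ((z_{α/2} + z_β) / d)²

z_{α/2} = 3.291 (for α = 0.001, two-sided)
z_β = 0.524 (for power = 0.7)
d = 0.83

n = 2 · ((3.291 + 0.524) / 0.83)²
n = 2 · (4.596)²
n ≈ 42.25
Round up to the next whole number: n = 43 per group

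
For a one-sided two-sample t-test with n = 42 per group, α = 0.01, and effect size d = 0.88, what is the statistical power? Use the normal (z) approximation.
Power ≈ 0.96

Power calculation (two-sample t-test, normal approximation):
z_β = d · √(n/2) - z_α
z_β = 0.88 · √(42/2) - 2.326
z_β = 0.88 · 4.583 - 2.326
z_β = 1.706

Power = Φ(z_β) = Φ(1.706) ≈ 0.956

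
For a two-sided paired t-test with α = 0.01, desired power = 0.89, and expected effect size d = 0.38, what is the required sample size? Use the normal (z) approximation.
n = 101 pairs

Sample size formula (paired t-test, normal approximation):
n = ((z_{α/2} + z_β) / d)²

z_{α/2} = 2.576 (for α = 0.01, two-sided)
z_β = 1.227 (for power = 0.89)
d = 0.38

n = ((2.576 + 1.227) / 0.38)²
n = (10.008)²
n ≈ 100.16
Round up to the next whole number: n = 101 pairs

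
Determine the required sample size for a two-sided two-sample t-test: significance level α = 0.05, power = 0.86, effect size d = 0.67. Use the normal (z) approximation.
n = 42 per group

Sample size formula (two-sample t-test, normal approximation):
n = 2 · ((z_{α/2} + z_β) / d)²

z_{α/2} = 1.960 (for α = 0.05, two-sided)
z_β = 1.080 (for power = 0.86)
d = 0.67

n = 2 · ((1.960 + 1.080) / 0.67)²
n = 2 · (4.537)²
n ≈ 41.17
Round up to the next whole number: n = 42 per group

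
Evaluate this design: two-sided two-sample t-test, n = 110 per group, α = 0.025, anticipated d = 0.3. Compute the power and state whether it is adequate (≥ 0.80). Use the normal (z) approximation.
Power ≈ 0.49; the study is underpowered (power < 0.80)

Power calculation (two-sample t-test, normal approximation):
z_β = d · √(n/2) - z_{α/2}
z_β = 0.3 · √(110/2) - 2.241
z_β = 0.3 · 7.416 - 2.241
z_β = -0.017

Power = Φ(z_β) = Φ(-0.017) ≈ 0.493

Effect size d = 0.3 is small by Cohen's convention (0.2/0.5/0.8).

Threshold: power ≥ 0.80 is conventionally adequate.
Power ≈ 0.49 → the study is underpowered (power < 0.80).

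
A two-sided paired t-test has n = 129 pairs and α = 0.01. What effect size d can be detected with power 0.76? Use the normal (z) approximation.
d ≈ 0.29

Minimum detectable effect (paired t-test, normal approximation):
d = (z_{α/2} + z_β) / √n
d = (2.576 + 0.706) / √129
d = 3.282 / 11.358
d ≈ 0.29

By Cohen's convention (0.2 small / 0.5 medium / 0.8 large): small effect.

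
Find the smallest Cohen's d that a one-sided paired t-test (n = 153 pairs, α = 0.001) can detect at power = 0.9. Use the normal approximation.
d ≈ 0.35

Minimum detectable effect (paired t-test, normal approximation):
d = (z_α + z_β) / √n
d = (3.090 + 1.282) / √153
d = 4.372 / 12.369
d ≈ 0.35

By Cohen's convention (0.2 small / 0.5 medium / 0.8 large): small effect.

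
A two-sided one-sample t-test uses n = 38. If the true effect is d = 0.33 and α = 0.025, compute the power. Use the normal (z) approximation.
Power ≈ 0.42

Power calculation (one-sample t-test, normal approximation):
z_β = d · √n - z_{α/2}
z_β = 0.33 · √38 - 2.241
z_β = 0.33 · 6.164 - 2.241
z_β = -0.207

Power = Φ(z_β) = Φ(-0.207) ≈ 0.418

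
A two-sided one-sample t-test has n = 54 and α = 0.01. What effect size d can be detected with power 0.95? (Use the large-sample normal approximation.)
d ≈ 0.57

Minimum detectable effect (one-sample t-test, normal approximation):
d = (z_{α/2} + z_β) / √n
d = (2.576 + 1.645) / √54
d = 4.221 / 7.348
d ≈ 0.57

By Cohen's convention (0.2 small / 0.5 medium / 0.8 large): medium effect.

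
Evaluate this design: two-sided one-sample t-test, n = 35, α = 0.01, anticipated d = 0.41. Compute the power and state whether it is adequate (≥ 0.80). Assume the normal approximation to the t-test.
Power ≈ 0.44; the study is underpowered (power < 0.80)

Power calculation (one-sample t-test, normal approximation):
z_β = d · √n - z_{α/2}
z_β = 0.41 · √35 - 2.576
z_β = 0.41 · 5.916 - 2.576
z_β = -0.150

Power = Φ(z_β) = Φ(-0.150) ≈ 0.440

Effect size d = 0.41 is small by Cohen's convention (0.2/0.5/0.8).

Threshold: power ≥ 0.80 is conventionally adequate.
Power ≈ 0.44 → the study is underpowered (power < 0.80).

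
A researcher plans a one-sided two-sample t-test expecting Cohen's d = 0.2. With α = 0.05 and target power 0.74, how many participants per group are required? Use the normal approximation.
n = 262 per group

Sample size formula (two-sample t-test, normal approximation):
n = 2 · ((z_α + z_β) / d)²

z_α = 1.645 (for α = 0.05, one-sided)
z_β = 0.643 (for power = 0.74)
d = 0.2

n = 2 · ((1.645 + 0.643) / 0.2)²
n = 2 · (11.440)²
n ≈ 261.75
Round up to the next whole number: n = 262 per group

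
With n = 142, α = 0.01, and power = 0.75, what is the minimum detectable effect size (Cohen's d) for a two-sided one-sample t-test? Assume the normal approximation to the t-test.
d ≈ 0.27

Minimum detectable effect (one-sample t-test, normal approximation):
d = (z_{α/2} + z_β) / √n
d = (2.576 + 0.674) / √142
d = 3.250 / 11.916
d ≈ 0.27

By Cohen's convention (0.2 small / 0.5 medium / 0.8 large): small effect.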